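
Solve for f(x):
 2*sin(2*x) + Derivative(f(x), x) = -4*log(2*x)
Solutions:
 f(x) = C1 - 4*x*log(x) - 4*x*log(2) + 4*x + cos(2*x)


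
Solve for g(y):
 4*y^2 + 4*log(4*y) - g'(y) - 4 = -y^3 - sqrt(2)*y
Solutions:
 g(y) = C1 + y^4/4 + 4*y^3/3 + sqrt(2)*y^2/2 + 4*y*log(y) - 8*y + y*log(256)


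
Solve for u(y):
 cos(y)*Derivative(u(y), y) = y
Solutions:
 u(y) = C1 + Integral(y/cos(y), y)


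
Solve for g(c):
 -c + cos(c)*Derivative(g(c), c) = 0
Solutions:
 g(c) = C1 + Integral(c/cos(c), c)


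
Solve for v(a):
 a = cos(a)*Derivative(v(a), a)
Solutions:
 v(a) = C1 + Integral(a/cos(a), a)


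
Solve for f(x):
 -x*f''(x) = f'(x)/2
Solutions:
 f(x) = C1 + C2*sqrt(x)


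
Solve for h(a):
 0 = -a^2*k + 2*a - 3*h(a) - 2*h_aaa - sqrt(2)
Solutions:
 h(a) = C3*exp(-2^(2/3)*3^(1/3)*a/2) - a^2*k/3 + 2*a/3 + (C1*sin(2^(2/3)*3^(5/6)*a/4) + C2*cos(2^(2/3)*3^(5/6)*a/4))*exp(2^(2/3)*3^(1/3)*a/4) - sqrt(2)/3


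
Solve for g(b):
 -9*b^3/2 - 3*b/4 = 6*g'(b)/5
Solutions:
 g(b) = C1 - 15*b^4/16 - 5*b^2/16


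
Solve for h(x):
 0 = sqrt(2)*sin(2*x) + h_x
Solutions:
 h(x) = C1 + sqrt(2)*cos(2*x)/2


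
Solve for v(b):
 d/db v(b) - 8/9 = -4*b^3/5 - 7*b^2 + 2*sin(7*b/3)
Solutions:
 v(b) = C1 - b^4/5 - 7*b^3/3 + 8*b/9 - 6*cos(7*b/3)/7


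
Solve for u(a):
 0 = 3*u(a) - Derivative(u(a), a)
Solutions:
 u(a) = C1*exp(3*a)


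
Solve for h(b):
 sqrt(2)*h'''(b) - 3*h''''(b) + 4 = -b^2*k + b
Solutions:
 h(b) = C1 + C2*b + C3*b^2 + C4*exp(sqrt(2)*b/3) - sqrt(2)*b^5*k/120 + b^4*(-6*k + sqrt(2))/48 + b^3*(-9*sqrt(2)*k - 4*sqrt(2) + 3)/12


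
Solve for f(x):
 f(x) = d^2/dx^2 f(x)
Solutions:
 f(x) = C1*exp(-x) + C2*exp(x)


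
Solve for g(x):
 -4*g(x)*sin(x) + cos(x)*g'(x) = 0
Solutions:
 g(x) = C1/cos(x)^4


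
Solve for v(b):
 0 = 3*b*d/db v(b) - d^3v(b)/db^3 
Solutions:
 v(b) = C1 + Integral(C2*airyai(3^(1/3)*b) + C3*airybi(3^(1/3)*b), b)


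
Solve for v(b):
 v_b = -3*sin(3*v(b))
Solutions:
 v(b) = -acos((-C1 - exp(18*b))/(C1 - exp(18*b)))/3 + 2*pi/3
 v(b) = acos((-C1 - exp(18*b))/(C1 - exp(18*b)))/3


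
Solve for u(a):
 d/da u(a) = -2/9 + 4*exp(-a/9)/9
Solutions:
 u(a) = C1 - 2*a/9 - 4*exp(-a/9)


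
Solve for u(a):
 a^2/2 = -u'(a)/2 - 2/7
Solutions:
 u(a) = C1 - a^3/3 - 4*a/7


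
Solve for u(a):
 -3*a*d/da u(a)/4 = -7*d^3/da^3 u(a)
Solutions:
 u(a) = C1 + Integral(C2*airyai(294^(1/3)*a/14) + C3*airybi(294^(1/3)*a/14), a)


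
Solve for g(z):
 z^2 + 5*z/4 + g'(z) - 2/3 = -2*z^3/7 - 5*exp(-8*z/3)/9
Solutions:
 g(z) = C1 - z^4/14 - z^3/3 - 5*z^2/8 + 2*z/3 + 5*exp(-8*z/3)/24


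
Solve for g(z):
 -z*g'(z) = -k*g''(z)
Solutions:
 g(z) = C1 + C2*erf(sqrt(2)*z*sqrt(-1/k)/2)/sqrt(-1/k)


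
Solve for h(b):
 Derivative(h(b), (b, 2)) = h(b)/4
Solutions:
 h(b) = C1*exp(-b/2) + C2*exp(b/2)


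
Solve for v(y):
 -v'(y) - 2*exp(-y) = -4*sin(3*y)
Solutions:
 v(y) = C1 - 4*cos(3*y)/3 + 2*exp(-y)


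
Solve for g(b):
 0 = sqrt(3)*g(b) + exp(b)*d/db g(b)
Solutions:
 g(b) = C1*exp(sqrt(3)*exp(-b))


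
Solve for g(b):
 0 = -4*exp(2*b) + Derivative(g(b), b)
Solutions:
 g(b) = C1 + 2*exp(2*b)


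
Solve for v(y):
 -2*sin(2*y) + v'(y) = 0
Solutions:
 v(y) = C1 - cos(2*y)


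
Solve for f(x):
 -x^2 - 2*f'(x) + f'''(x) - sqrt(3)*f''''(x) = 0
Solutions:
 f(x) = C1 + C2*exp(x*((sqrt(237) + 80*sqrt(3)/9)^(-1/3) + 2*sqrt(3) + 3*(sqrt(237) + 80*sqrt(3)/9)^(1/3))/18)*sin(sqrt(3)*x*(-3*(sqrt(237) + 80*sqrt(3)/9)^(1/3) + (sqrt(237) + 80*sqrt(3)/9)^(-1/3))/18) + C3*exp(x*((sqrt(237) + 80*sqrt(3)/9)^(-1/3) + 2*sqrt(3) + 3*(sqrt(237) + 80*sqrt(3)/9)^(1/3))/18)*cos(sqrt(3)*x*(-3*(sqrt(237) + 80*sqrt(3)/9)^(1/3) + (sqrt(237) + 80*sqrt(3)/9)^(-1/3))/18) + C4*exp(x*(-3*(sqrt(237) + 80*sqrt(3)/9)^(1/3) - 1/(sqrt(237) + 80*sqrt(3)/9)^(1/3) + sqrt(3))/9) - x^3/6 - x/2


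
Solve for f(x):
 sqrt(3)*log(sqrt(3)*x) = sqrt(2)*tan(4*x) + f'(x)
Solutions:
 f(x) = C1 + sqrt(3)*x*(log(x) - 1) + sqrt(3)*x*log(3)/2 + sqrt(2)*log(cos(4*x))/4


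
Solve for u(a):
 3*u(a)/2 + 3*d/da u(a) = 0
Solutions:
 u(a) = C1*exp(-a/2)


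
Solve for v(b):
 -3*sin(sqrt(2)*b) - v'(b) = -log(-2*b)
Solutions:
 v(b) = C1 + b*log(-b) - b + b*log(2) + 3*sqrt(2)*cos(sqrt(2)*b)/2


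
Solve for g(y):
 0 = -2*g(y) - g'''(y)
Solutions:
 g(y) = C3*exp(-2^(1/3)*y) + (C1*sin(2^(1/3)*sqrt(3)*y/2) + C2*cos(2^(1/3)*sqrt(3)*y/2))*exp(2^(1/3)*y/2)


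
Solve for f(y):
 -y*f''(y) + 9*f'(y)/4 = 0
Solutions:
 f(y) = C1 + C2*y^(13/4)


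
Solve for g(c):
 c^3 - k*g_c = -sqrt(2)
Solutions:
 g(c) = C1 + c^4/(4*k) + sqrt(2)*c/k


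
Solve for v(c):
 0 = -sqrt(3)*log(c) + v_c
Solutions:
 v(c) = C1 + sqrt(3)*c*log(c) - sqrt(3)*c


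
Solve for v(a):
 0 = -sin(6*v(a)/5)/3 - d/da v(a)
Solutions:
 a/3 + 5*log(cos(6*v(a)/5) - 1)/12 - 5*log(cos(6*v(a)/5) + 1)/12 = C1


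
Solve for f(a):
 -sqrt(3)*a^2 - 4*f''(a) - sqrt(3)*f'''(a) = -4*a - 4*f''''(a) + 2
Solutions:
 f(a) = C1 + C2*a + C3*exp(a*(sqrt(3) + sqrt(67))/8) + C4*exp(a*(-sqrt(67) + sqrt(3))/8) - sqrt(3)*a^4/48 + 11*a^3/48 + a^2*(-27*sqrt(3) - 16)/64


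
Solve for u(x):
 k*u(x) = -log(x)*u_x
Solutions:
 u(x) = C1*exp(-k*li(x))


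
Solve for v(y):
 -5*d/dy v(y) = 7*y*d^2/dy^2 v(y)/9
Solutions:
 v(y) = C1 + C2/y^(38/7)


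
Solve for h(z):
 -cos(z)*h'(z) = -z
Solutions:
 h(z) = C1 + Integral(z/cos(z), z)


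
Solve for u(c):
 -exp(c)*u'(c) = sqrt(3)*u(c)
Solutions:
 u(c) = C1*exp(sqrt(3)*exp(-c))


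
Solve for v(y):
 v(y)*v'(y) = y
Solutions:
 v(y) = -sqrt(C1 + y^2)
 v(y) = sqrt(C1 + y^2)


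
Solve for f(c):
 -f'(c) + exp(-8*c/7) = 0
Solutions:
 f(c) = C1 - 7*exp(-8*c/7)/8


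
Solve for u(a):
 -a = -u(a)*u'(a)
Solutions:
 u(a) = -sqrt(C1 + a^2)
 u(a) = sqrt(C1 + a^2)


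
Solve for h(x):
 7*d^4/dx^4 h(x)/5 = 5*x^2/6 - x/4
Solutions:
 h(x) = C1 + C2*x + C3*x^2 + C4*x^3 + 5*x^6/3024 - x^5/672


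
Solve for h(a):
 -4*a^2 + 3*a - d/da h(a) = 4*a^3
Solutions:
 h(a) = C1 - a^4 - 4*a^3/3 + 3*a^2/2


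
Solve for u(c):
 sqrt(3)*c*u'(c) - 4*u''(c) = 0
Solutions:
 u(c) = C1 + C2*erfi(sqrt(2)*3^(1/4)*c/4)


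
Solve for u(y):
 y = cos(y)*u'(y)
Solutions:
 u(y) = C1 + Integral(y/cos(y), y)


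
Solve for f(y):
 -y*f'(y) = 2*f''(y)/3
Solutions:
 f(y) = C1 + C2*erf(sqrt(3)*y/2)


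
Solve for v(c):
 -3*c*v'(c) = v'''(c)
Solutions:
 v(c) = C1 + Integral(C2*airyai(-3^(1/3)*c) + C3*airybi(-3^(1/3)*c), c)


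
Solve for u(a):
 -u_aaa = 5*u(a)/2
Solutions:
 u(a) = C3*exp(-2^(2/3)*5^(1/3)*a/2) + (C1*sin(2^(2/3)*sqrt(3)*5^(1/3)*a/4) + C2*cos(2^(2/3)*sqrt(3)*5^(1/3)*a/4))*exp(2^(2/3)*5^(1/3)*a/4)


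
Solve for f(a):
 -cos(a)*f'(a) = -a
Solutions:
 f(a) = C1 + Integral(a/cos(a), a)


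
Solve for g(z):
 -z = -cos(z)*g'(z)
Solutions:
 g(z) = C1 + Integral(z/cos(z), z)


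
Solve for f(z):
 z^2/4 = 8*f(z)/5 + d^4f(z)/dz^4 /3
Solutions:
 f(z) = 5*z^2/32 + (C1*sin(5^(3/4)*6^(1/4)*z/5) + C2*cos(5^(3/4)*6^(1/4)*z/5))*exp(-5^(3/4)*6^(1/4)*z/5) + (C3*sin(5^(3/4)*6^(1/4)*z/5) + C4*cos(5^(3/4)*6^(1/4)*z/5))*exp(5^(3/4)*6^(1/4)*z/5)


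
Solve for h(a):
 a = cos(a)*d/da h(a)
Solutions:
 h(a) = C1 + Integral(a/cos(a), a)


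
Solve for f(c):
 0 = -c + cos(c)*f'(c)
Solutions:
 f(c) = C1 + Integral(c/cos(c), c)


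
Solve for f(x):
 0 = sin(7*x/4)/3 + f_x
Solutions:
 f(x) = C1 + 4*cos(7*x/4)/21


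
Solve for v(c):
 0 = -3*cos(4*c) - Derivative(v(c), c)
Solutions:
 v(c) = C1 - 3*sin(4*c)/4


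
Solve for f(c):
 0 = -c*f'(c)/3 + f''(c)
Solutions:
 f(c) = C1 + C2*erfi(sqrt(6)*c/6)


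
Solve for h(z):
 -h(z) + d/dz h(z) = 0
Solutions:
 h(z) = C1*exp(z)


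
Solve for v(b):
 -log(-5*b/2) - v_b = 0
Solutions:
 v(b) = C1 - b*log(-b) + b*(-log(5) + log(2) + 1)


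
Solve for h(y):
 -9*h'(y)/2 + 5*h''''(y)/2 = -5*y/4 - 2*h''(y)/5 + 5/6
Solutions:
 h(y) = C1 + C2*exp(-y*(-8*18^(1/3)/(2025 + sqrt(4101393))^(1/3) + 12^(1/3)*(2025 + sqrt(4101393))^(1/3))/60)*sin(2^(1/3)*3^(1/6)*y*(24/(2025 + sqrt(4101393))^(1/3) + 2^(1/3)*3^(2/3)*(2025 + sqrt(4101393))^(1/3))/60) + C3*exp(-y*(-8*18^(1/3)/(2025 + sqrt(4101393))^(1/3) + 12^(1/3)*(2025 + sqrt(4101393))^(1/3))/60)*cos(2^(1/3)*3^(1/6)*y*(24/(2025 + sqrt(4101393))^(1/3) + 2^(1/3)*3^(2/3)*(2025 + sqrt(4101393))^(1/3))/60) + C4*exp(y*(-8*18^(1/3)/(2025 + sqrt(4101393))^(1/3) + 12^(1/3)*(2025 + sqrt(4101393))^(1/3))/30) + 5*y^2/36 - 13*y/81


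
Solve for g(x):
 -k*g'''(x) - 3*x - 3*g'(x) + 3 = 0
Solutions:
 g(x) = C1 + C2*exp(-sqrt(3)*x*sqrt(-1/k)) + C3*exp(sqrt(3)*x*sqrt(-1/k)) - x^2/2 + x


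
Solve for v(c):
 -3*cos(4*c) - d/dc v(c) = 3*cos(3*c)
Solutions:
 v(c) = C1 - sin(3*c) - 3*sin(4*c)/4


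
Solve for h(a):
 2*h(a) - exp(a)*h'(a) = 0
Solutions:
 h(a) = C1*exp(-2*exp(-a))


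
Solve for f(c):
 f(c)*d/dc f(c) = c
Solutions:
 f(c) = -sqrt(C1 + c^2)
 f(c) = sqrt(C1 + c^2)


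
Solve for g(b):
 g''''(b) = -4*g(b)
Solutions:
 g(b) = (C1*sin(b) + C2*cos(b))*exp(-b) + (C3*sin(b) + C4*cos(b))*exp(b)


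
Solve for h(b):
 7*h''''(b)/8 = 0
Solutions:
 h(b) = C1 + C2*b + C3*b^2 + C4*b^3


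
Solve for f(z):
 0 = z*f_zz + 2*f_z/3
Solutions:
 f(z) = C1 + C2*z^(1/3)


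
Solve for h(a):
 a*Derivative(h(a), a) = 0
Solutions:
 h(a) = C1


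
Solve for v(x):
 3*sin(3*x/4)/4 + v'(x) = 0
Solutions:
 v(x) = C1 + cos(3*x/4)


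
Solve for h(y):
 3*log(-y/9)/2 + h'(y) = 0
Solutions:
 h(y) = C1 - 3*y*log(-y)/2 + y*(3/2 + 3*log(3))


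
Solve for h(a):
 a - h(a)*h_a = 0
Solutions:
 h(a) = -sqrt(C1 + a^2)
 h(a) = sqrt(C1 + a^2)


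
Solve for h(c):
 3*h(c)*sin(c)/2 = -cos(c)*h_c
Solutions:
 h(c) = C1*cos(c)^(3/2)


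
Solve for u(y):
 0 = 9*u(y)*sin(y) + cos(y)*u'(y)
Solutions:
 u(y) = C1*cos(y)^9


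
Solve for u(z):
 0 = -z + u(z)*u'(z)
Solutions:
 u(z) = -sqrt(C1 + z^2)
 u(z) = sqrt(C1 + z^2)


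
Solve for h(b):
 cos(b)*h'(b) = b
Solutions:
 h(b) = C1 + Integral(b/cos(b), b)


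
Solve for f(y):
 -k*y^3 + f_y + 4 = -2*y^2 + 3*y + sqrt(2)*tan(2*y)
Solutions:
 f(y) = C1 + k*y^4/4 - 2*y^3/3 + 3*y^2/2 - 4*y - sqrt(2)*log(cos(2*y))/2


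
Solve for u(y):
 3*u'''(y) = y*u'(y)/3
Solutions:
 u(y) = C1 + Integral(C2*airyai(3^(1/3)*y/3) + C3*airybi(3^(1/3)*y/3), y)


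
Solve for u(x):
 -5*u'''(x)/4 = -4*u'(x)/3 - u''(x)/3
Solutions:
 u(x) = C1 + C2*exp(2*x*(1 - sqrt(61))/15) + C3*exp(2*x*(1 + sqrt(61))/15)


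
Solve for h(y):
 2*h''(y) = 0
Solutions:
 h(y) = C1 + C2*y


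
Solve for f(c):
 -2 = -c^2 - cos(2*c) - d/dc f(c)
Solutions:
 f(c) = C1 - c^3/3 + 2*c - sin(2*c)/2


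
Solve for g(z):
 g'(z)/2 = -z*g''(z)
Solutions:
 g(z) = C1 + C2*sqrt(z)


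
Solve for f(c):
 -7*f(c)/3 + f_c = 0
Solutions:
 f(c) = C1*exp(7*c/3)


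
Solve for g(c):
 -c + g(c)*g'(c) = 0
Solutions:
 g(c) = -sqrt(C1 + c^2)
 g(c) = sqrt(C1 + c^2)


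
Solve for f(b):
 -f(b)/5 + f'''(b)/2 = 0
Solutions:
 f(b) = C3*exp(2^(1/3)*5^(2/3)*b/5) + (C1*sin(2^(1/3)*sqrt(3)*5^(2/3)*b/10) + C2*cos(2^(1/3)*sqrt(3)*5^(2/3)*b/10))*exp(-2^(1/3)*5^(2/3)*b/10)


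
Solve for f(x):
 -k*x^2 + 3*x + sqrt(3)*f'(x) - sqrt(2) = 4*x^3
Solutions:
 f(x) = C1 + sqrt(3)*k*x^3/9 + sqrt(3)*x^4/3 - sqrt(3)*x^2/2 + sqrt(6)*x/3


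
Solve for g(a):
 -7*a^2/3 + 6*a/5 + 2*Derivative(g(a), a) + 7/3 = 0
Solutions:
 g(a) = C1 + 7*a^3/18 - 3*a^2/10 - 7*a/6


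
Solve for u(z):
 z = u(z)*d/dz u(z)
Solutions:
 u(z) = -sqrt(C1 + z^2)
 u(z) = sqrt(C1 + z^2)


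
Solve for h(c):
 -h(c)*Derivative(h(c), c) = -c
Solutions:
 h(c) = -sqrt(C1 + c^2)
 h(c) = sqrt(C1 + c^2)


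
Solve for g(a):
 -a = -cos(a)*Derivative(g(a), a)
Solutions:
 g(a) = C1 + Integral(a/cos(a), a)


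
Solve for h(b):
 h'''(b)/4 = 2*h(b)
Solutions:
 h(b) = C3*exp(2*b) + (C1*sin(sqrt(3)*b) + C2*cos(sqrt(3)*b))*exp(-b)


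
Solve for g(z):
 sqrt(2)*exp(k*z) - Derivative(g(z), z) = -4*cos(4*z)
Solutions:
 g(z) = C1 + sin(4*z) + sqrt(2)*exp(k*z)/k


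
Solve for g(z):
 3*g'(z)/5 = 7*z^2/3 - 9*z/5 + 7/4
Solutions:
 g(z) = C1 + 35*z^3/27 - 3*z^2/2 + 35*z/12


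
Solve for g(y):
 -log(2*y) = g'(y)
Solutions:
 g(y) = C1 - y*log(y) - y*log(2) + y


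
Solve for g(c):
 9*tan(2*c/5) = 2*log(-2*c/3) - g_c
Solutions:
 g(c) = C1 + 2*c*log(-c) - 2*c*log(3) - 2*c + 2*c*log(2) + 45*log(cos(2*c/5))/2


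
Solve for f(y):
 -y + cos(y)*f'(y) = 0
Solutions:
 f(y) = C1 + Integral(y/cos(y), y)


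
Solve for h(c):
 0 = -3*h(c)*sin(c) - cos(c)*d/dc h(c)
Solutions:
 h(c) = C1*cos(c)^3


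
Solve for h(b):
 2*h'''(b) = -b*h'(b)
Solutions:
 h(b) = C1 + Integral(C2*airyai(-2^(2/3)*b/2) + C3*airybi(-2^(2/3)*b/2), b)


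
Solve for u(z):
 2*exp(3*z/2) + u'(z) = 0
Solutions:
 u(z) = C1 - 4*exp(3*z/2)/3


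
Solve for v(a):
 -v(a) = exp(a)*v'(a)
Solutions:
 v(a) = C1*exp(exp(-a))


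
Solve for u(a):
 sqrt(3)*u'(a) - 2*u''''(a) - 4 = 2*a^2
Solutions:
 u(a) = C1 + C4*exp(2^(2/3)*3^(1/6)*a/2) + 2*sqrt(3)*a^3/9 + 4*sqrt(3)*a/3 + (C2*sin(6^(2/3)*a/4) + C3*cos(6^(2/3)*a/4))*exp(-2^(2/3)*3^(1/6)*a/4)


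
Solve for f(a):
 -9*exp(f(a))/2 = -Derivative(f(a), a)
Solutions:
 f(a) = log(-1/(C1 + 9*a)) + log(2)


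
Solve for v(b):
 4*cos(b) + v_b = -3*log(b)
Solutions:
 v(b) = C1 - 3*b*log(b) + 3*b - 4*sin(b)


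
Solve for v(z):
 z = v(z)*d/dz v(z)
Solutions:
 v(z) = -sqrt(C1 + z^2)
 v(z) = sqrt(C1 + z^2)


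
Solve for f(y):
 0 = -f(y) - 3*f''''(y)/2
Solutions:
 f(y) = (C1*sin(6^(3/4)*y/6) + C2*cos(6^(3/4)*y/6))*exp(-6^(3/4)*y/6) + (C3*sin(6^(3/4)*y/6) + C4*cos(6^(3/4)*y/6))*exp(6^(3/4)*y/6)


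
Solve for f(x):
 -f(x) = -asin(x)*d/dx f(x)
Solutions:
 f(x) = C1*exp(Integral(1/asin(x), x))


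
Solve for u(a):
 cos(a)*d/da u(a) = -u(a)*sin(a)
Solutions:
 u(a) = C1*cos(a)


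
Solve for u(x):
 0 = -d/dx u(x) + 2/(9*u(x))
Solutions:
 u(x) = -sqrt(C1 + 4*x)/3
 u(x) = sqrt(C1 + 4*x)/3


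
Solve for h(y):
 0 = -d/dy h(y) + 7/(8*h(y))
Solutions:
 h(y) = -sqrt(C1 + 7*y)/2
 h(y) = sqrt(C1 + 7*y)/2


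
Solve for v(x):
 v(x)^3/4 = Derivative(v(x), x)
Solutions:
 v(x) = -sqrt(2)*sqrt(-1/(C1 + x))
 v(x) = sqrt(2)*sqrt(-1/(C1 + x))


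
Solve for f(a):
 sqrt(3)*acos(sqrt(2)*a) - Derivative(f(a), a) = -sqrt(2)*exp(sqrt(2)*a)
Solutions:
 f(a) = C1 + sqrt(3)*(a*acos(sqrt(2)*a) - sqrt(2)*sqrt(1 - 2*a^2)/2) + exp(sqrt(2)*a)


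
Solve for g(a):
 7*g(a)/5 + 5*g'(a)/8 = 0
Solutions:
 g(a) = C1*exp(-56*a/25)


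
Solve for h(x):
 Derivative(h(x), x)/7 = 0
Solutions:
 h(x) = C1


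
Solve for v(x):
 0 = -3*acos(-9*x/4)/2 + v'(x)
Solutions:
 v(x) = C1 + 3*x*acos(-9*x/4)/2 + sqrt(16 - 81*x^2)/6


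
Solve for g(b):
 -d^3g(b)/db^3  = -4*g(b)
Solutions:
 g(b) = C3*exp(2^(2/3)*b) + (C1*sin(2^(2/3)*sqrt(3)*b/2) + C2*cos(2^(2/3)*sqrt(3)*b/2))*exp(-2^(2/3)*b/2)


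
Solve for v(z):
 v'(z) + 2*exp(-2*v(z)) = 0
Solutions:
 v(z) = log(-sqrt(C1 - 4*z))
 v(z) = log(C1 - 4*z)/2


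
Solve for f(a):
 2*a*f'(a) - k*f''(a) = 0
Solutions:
 f(a) = C1 + C2*erf(a*sqrt(-1/k))/sqrt(-1/k)


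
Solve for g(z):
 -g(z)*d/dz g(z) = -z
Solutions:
 g(z) = -sqrt(C1 + z^2)
 g(z) = sqrt(C1 + z^2)


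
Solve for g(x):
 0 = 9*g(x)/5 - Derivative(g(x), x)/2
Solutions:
 g(x) = C1*exp(18*x/5)


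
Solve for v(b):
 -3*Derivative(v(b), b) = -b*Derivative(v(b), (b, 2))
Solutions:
 v(b) = C1 + C2*b^4


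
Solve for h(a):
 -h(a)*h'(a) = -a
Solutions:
 h(a) = -sqrt(C1 + a^2)
 h(a) = sqrt(C1 + a^2)


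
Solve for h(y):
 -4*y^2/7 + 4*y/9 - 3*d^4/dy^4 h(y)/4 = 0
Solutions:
 h(y) = C1 + C2*y + C3*y^2 + C4*y^3 - 2*y^6/945 + 2*y^5/405


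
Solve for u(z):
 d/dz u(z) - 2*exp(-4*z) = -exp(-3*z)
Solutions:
 u(z) = C1 + exp(-3*z)/3 - exp(-4*z)/2


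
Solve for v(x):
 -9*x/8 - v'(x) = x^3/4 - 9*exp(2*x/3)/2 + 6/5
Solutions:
 v(x) = C1 - x^4/16 - 9*x^2/16 - 6*x/5 + 27*exp(2*x/3)/4


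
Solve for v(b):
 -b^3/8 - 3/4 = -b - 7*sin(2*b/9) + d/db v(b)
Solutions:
 v(b) = C1 - b^4/32 + b^2/2 - 3*b/4 - 63*cos(2*b/9)/2


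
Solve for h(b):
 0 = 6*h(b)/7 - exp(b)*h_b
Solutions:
 h(b) = C1*exp(-6*exp(-b)/7)


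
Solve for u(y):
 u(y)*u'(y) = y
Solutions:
 u(y) = -sqrt(C1 + y^2)
 u(y) = sqrt(C1 + y^2)


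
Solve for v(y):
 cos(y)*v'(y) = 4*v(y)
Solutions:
 v(y) = C1*(sin(y)^2 + 2*sin(y) + 1)/(sin(y)^2 - 2*sin(y) + 1)


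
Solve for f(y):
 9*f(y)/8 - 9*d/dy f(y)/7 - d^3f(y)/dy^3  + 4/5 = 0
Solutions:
 f(y) = C1*exp(-y*(-8*3^(2/3)*98^(1/3)/(147 + sqrt(26985))^(1/3) + 84^(1/3)*(147 + sqrt(26985))^(1/3))/56)*sin(3^(1/6)*y*(24*98^(1/3)/(147 + sqrt(26985))^(1/3) + 28^(1/3)*3^(2/3)*(147 + sqrt(26985))^(1/3))/56) + C2*exp(-y*(-8*3^(2/3)*98^(1/3)/(147 + sqrt(26985))^(1/3) + 84^(1/3)*(147 + sqrt(26985))^(1/3))/56)*cos(3^(1/6)*y*(24*98^(1/3)/(147 + sqrt(26985))^(1/3) + 28^(1/3)*3^(2/3)*(147 + sqrt(26985))^(1/3))/56) + C3*exp(y*(-8*3^(2/3)*98^(1/3)/(147 + sqrt(26985))^(1/3) + 84^(1/3)*(147 + sqrt(26985))^(1/3))/28) - 32/45


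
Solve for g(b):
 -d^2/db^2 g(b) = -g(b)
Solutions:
 g(b) = C1*exp(-b) + C2*exp(b)


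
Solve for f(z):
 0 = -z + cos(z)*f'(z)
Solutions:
 f(z) = C1 + Integral(z/cos(z), z)


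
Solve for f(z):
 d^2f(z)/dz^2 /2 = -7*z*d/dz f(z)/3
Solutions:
 f(z) = C1 + C2*erf(sqrt(21)*z/3)


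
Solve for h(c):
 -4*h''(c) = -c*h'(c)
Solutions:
 h(c) = C1 + C2*erfi(sqrt(2)*c/4)


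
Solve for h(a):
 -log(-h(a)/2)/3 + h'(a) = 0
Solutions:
 -3*Integral(1/(log(-_y) - log(2)), (_y, h(a))) = C1 - a


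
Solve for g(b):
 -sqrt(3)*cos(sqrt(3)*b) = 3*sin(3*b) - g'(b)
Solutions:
 g(b) = C1 + sin(sqrt(3)*b) - cos(3*b)


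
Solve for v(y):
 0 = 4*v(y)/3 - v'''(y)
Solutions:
 v(y) = C3*exp(6^(2/3)*y/3) + (C1*sin(2^(2/3)*3^(1/6)*y/2) + C2*cos(2^(2/3)*3^(1/6)*y/2))*exp(-6^(2/3)*y/6)


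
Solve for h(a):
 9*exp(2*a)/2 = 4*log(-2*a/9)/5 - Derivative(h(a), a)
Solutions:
 h(a) = C1 + 4*a*log(-a)/5 + 4*a*(-2*log(3) - 1 + log(2))/5 - 9*exp(2*a)/4


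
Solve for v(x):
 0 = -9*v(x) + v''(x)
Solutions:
 v(x) = C1*exp(-3*x) + C2*exp(3*x)


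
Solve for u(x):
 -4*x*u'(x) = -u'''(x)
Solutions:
 u(x) = C1 + Integral(C2*airyai(2^(2/3)*x) + C3*airybi(2^(2/3)*x), x)


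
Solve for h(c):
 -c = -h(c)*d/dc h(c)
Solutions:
 h(c) = -sqrt(C1 + c^2)
 h(c) = sqrt(C1 + c^2)


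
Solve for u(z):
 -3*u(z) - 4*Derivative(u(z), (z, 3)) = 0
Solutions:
 u(z) = C3*exp(-6^(1/3)*z/2) + (C1*sin(2^(1/3)*3^(5/6)*z/4) + C2*cos(2^(1/3)*3^(5/6)*z/4))*exp(6^(1/3)*z/4)


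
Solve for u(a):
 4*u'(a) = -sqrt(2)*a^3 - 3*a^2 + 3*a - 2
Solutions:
 u(a) = C1 - sqrt(2)*a^4/16 - a^3/4 + 3*a^2/8 - a/2


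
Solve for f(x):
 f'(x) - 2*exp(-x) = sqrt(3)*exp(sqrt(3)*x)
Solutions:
 f(x) = C1 + exp(sqrt(3)*x) - 2*exp(-x)


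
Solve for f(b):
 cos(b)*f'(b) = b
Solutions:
 f(b) = C1 + Integral(b/cos(b), b)


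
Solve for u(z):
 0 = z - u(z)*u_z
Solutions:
 u(z) = -sqrt(C1 + z^2)
 u(z) = sqrt(C1 + z^2)


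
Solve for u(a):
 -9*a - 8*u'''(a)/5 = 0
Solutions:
 u(a) = C1 + C2*a + C3*a^2 - 15*a^4/64


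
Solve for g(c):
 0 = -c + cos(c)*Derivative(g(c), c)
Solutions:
 g(c) = C1 + Integral(c/cos(c), c)


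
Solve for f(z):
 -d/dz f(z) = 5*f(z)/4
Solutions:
 f(z) = C1*exp(-5*z/4)


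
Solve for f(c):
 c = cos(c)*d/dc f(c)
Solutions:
 f(c) = C1 + Integral(c/cos(c), c)


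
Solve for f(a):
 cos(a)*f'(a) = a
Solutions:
 f(a) = C1 + Integral(a/cos(a), a)


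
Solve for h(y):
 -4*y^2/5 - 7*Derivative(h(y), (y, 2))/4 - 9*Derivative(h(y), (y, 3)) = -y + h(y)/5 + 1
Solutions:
 h(y) = C1*exp(y*(-70 + 245*5^(1/3)/(216*sqrt(110121) + 71699)^(1/3) + 5^(2/3)*(216*sqrt(110121) + 71699)^(1/3))/1080)*sin(sqrt(3)*5^(1/3)*y*(-5^(1/3)*(216*sqrt(110121) + 71699)^(1/3) + 245/(216*sqrt(110121) + 71699)^(1/3))/1080) + C2*exp(y*(-70 + 245*5^(1/3)/(216*sqrt(110121) + 71699)^(1/3) + 5^(2/3)*(216*sqrt(110121) + 71699)^(1/3))/1080)*cos(sqrt(3)*5^(1/3)*y*(-5^(1/3)*(216*sqrt(110121) + 71699)^(1/3) + 245/(216*sqrt(110121) + 71699)^(1/3))/1080) + C3*exp(-y*(245*5^(1/3)/(216*sqrt(110121) + 71699)^(1/3) + 35 + 5^(2/3)*(216*sqrt(110121) + 71699)^(1/3))/540) - 4*y^2 + 5*y + 65


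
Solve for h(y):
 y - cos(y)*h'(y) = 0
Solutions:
 h(y) = C1 + Integral(y/cos(y), y)


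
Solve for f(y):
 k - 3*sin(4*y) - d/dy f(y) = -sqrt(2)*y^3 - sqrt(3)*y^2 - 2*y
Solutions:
 f(y) = C1 + k*y + sqrt(2)*y^4/4 + sqrt(3)*y^3/3 + y^2 + 3*cos(4*y)/4


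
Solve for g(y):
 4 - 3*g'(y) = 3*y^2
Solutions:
 g(y) = C1 - y^3/3 + 4*y/3


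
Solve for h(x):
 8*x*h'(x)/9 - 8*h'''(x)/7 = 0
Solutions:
 h(x) = C1 + Integral(C2*airyai(21^(1/3)*x/3) + C3*airybi(21^(1/3)*x/3), x)


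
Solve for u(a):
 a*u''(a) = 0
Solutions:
 u(a) = C1 + C2*a


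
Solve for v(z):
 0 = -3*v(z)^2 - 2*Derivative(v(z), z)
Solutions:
 v(z) = 2/(C1 + 3*z)


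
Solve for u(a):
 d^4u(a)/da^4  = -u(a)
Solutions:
 u(a) = (C1*sin(sqrt(2)*a/2) + C2*cos(sqrt(2)*a/2))*exp(-sqrt(2)*a/2) + (C3*sin(sqrt(2)*a/2) + C4*cos(sqrt(2)*a/2))*exp(sqrt(2)*a/2)


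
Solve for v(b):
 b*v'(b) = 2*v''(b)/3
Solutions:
 v(b) = C1 + C2*erfi(sqrt(3)*b/2)


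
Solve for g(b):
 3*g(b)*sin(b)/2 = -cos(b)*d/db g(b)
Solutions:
 g(b) = C1*cos(b)^(3/2)


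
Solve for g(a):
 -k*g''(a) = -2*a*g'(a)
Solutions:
 g(a) = C1 + C2*erf(a*sqrt(-1/k))/sqrt(-1/k)


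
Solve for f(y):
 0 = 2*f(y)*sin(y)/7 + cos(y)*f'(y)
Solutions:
 f(y) = C1*cos(y)^(2/7)


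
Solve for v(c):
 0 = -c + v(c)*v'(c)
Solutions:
 v(c) = -sqrt(C1 + c^2)
 v(c) = sqrt(C1 + c^2)


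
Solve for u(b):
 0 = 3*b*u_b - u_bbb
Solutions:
 u(b) = C1 + Integral(C2*airyai(3^(1/3)*b) + C3*airybi(3^(1/3)*b), b)


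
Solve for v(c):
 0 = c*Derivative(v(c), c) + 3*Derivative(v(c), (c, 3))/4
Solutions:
 v(c) = C1 + Integral(C2*airyai(-6^(2/3)*c/3) + C3*airybi(-6^(2/3)*c/3), c)


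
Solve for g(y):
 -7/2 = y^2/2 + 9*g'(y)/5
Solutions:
 g(y) = C1 - 5*y^3/54 - 35*y/18


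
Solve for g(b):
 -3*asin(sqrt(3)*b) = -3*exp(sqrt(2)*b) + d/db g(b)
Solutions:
 g(b) = C1 - 3*b*asin(sqrt(3)*b) - sqrt(3)*sqrt(1 - 3*b^2) + 3*sqrt(2)*exp(sqrt(2)*b)/2


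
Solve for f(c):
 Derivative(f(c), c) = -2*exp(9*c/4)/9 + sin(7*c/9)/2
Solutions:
 f(c) = C1 - 8*exp(9*c/4)/81 - 9*cos(7*c/9)/14


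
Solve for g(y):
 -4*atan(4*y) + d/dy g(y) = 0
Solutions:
 g(y) = C1 + 4*y*atan(4*y) - log(16*y^2 + 1)/2


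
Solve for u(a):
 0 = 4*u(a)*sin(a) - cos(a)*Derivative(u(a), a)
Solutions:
 u(a) = C1/cos(a)^4


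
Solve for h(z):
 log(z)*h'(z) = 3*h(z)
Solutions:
 h(z) = C1*exp(3*li(z))


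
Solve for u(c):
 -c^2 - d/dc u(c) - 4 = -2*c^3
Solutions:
 u(c) = C1 + c^4/2 - c^3/3 - 4*c


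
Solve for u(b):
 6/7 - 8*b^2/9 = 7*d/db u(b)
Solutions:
 u(b) = C1 - 8*b^3/189 + 6*b/49


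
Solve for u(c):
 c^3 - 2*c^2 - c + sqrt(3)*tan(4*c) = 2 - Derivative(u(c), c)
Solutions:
 u(c) = C1 - c^4/4 + 2*c^3/3 + c^2/2 + 2*c + sqrt(3)*log(cos(4*c))/4


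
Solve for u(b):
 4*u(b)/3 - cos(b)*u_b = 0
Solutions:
 u(b) = C1*(sin(b) + 1)^(2/3)/(sin(b) - 1)^(2/3)


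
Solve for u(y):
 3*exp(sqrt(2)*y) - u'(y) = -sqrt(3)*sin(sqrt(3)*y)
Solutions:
 u(y) = C1 + 3*sqrt(2)*exp(sqrt(2)*y)/2 - cos(sqrt(3)*y)


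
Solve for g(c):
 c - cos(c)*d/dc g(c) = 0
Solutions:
 g(c) = C1 + Integral(c/cos(c), c)


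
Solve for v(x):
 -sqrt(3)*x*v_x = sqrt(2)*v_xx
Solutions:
 v(x) = C1 + C2*erf(6^(1/4)*x/2)


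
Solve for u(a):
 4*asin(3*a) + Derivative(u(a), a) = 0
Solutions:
 u(a) = C1 - 4*a*asin(3*a) - 4*sqrt(1 - 9*a^2)/3


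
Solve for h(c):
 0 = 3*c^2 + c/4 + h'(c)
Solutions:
 h(c) = C1 - c^3 - c^2/8


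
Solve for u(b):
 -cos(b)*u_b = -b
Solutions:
 u(b) = C1 + Integral(b/cos(b), b)


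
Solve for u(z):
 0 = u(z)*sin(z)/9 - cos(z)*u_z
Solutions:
 u(z) = C1/cos(z)^(1/9)


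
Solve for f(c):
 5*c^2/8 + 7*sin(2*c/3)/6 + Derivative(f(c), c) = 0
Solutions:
 f(c) = C1 - 5*c^3/24 + 7*cos(2*c/3)/4


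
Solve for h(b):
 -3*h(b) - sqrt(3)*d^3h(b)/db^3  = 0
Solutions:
 h(b) = C3*exp(-3^(1/6)*b) + (C1*sin(3^(2/3)*b/2) + C2*cos(3^(2/3)*b/2))*exp(3^(1/6)*b/2)


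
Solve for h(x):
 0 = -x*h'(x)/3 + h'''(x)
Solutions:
 h(x) = C1 + Integral(C2*airyai(3^(2/3)*x/3) + C3*airybi(3^(2/3)*x/3), x)


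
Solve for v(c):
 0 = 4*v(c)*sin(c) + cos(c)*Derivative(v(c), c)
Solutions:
 v(c) = C1*cos(c)^4


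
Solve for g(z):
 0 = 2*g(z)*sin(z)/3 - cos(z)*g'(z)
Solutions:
 g(z) = C1/cos(z)^(2/3)


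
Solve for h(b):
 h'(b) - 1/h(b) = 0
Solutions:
 h(b) = -sqrt(C1 + 2*b)
 h(b) = sqrt(C1 + 2*b)


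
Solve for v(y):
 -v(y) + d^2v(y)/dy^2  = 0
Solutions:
 v(y) = C1*exp(-y) + C2*exp(y)


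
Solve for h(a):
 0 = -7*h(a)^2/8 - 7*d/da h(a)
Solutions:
 h(a) = 8/(C1 + a)


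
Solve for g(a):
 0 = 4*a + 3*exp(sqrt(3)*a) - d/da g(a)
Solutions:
 g(a) = C1 + 2*a^2 + sqrt(3)*exp(sqrt(3)*a)


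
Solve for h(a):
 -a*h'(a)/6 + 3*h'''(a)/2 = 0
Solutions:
 h(a) = C1 + Integral(C2*airyai(3^(1/3)*a/3) + C3*airybi(3^(1/3)*a/3), a)


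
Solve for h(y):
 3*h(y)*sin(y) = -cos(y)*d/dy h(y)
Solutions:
 h(y) = C1*cos(y)^3


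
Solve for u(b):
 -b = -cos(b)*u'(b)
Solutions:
 u(b) = C1 + Integral(b/cos(b), b)


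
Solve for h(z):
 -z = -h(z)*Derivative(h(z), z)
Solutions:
 h(z) = -sqrt(C1 + z^2)
 h(z) = sqrt(C1 + z^2)


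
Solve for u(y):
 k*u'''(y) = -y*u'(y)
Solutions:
 u(y) = C1 + Integral(C2*airyai(y*(-1/k)^(1/3)) + C3*airybi(y*(-1/k)^(1/3)), y)


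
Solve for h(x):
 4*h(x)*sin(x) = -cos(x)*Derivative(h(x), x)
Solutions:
 h(x) = C1*cos(x)^4


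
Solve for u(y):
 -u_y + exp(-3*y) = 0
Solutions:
 u(y) = C1 - exp(-3*y)/3


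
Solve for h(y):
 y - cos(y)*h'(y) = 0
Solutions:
 h(y) = C1 + Integral(y/cos(y), y)


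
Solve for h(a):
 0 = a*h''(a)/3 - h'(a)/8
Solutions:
 h(a) = C1 + C2*a^(11/8)


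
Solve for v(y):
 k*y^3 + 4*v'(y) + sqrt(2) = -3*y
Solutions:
 v(y) = C1 - k*y^4/16 - 3*y^2/8 - sqrt(2)*y/4


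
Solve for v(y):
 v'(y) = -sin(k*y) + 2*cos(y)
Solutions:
 v(y) = C1 + 2*sin(y) + cos(k*y)/k


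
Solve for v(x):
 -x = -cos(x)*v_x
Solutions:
 v(x) = C1 + Integral(x/cos(x), x)


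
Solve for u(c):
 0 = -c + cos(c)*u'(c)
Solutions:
 u(c) = C1 + Integral(c/cos(c), c)


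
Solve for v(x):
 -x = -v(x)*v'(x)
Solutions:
 v(x) = -sqrt(C1 + x^2)
 v(x) = sqrt(C1 + x^2)


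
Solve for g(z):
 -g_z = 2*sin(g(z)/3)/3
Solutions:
 2*z/3 + 3*log(cos(g(z)/3) - 1)/2 - 3*log(cos(g(z)/3) + 1)/2 = C1


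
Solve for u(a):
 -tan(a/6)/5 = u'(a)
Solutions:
 u(a) = C1 + 6*log(cos(a/6))/5


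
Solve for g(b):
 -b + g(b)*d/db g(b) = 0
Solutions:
 g(b) = -sqrt(C1 + b^2)
 g(b) = sqrt(C1 + b^2)


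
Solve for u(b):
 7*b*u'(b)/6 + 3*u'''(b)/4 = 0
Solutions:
 u(b) = C1 + Integral(C2*airyai(-42^(1/3)*b/3) + C3*airybi(-42^(1/3)*b/3), b)


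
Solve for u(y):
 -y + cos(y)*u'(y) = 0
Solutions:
 u(y) = C1 + Integral(y/cos(y), y)


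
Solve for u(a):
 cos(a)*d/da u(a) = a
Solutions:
 u(a) = C1 + Integral(a/cos(a), a)


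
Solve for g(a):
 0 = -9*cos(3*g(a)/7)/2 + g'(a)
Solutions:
 -9*a/2 - 7*log(sin(3*g(a)/7) - 1)/6 + 7*log(sin(3*g(a)/7) + 1)/6 = C1


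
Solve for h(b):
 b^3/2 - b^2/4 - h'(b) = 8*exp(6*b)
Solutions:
 h(b) = C1 + b^4/8 - b^3/12 - 4*exp(6*b)/3


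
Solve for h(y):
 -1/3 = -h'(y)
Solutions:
 h(y) = C1 + y/3


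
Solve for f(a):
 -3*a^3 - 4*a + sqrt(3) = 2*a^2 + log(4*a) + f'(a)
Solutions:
 f(a) = C1 - 3*a^4/4 - 2*a^3/3 - 2*a^2 - a*log(a) - a*log(4) + a + sqrt(3)*a


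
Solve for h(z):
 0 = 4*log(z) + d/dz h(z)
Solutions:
 h(z) = C1 - 4*z*log(z) + 4*z


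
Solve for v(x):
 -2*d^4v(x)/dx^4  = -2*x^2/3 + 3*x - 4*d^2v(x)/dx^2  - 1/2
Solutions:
 v(x) = C1 + C2*x + C3*exp(-sqrt(2)*x) + C4*exp(sqrt(2)*x) - x^4/72 + x^3/8 - 7*x^2/48


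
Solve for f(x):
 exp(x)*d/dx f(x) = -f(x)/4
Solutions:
 f(x) = C1*exp(exp(-x)/4)


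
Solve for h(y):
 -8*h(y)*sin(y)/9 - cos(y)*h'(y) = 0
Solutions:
 h(y) = C1*cos(y)^(8/9)


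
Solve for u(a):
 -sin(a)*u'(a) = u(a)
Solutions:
 u(a) = C1*sqrt(cos(a) + 1)/sqrt(cos(a) - 1)


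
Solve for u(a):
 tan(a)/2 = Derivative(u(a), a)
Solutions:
 u(a) = C1 - log(cos(a))/2


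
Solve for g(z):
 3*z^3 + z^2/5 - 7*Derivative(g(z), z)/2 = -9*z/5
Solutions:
 g(z) = C1 + 3*z^4/14 + 2*z^3/105 + 9*z^2/35


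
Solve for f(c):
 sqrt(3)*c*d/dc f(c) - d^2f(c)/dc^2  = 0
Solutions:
 f(c) = C1 + C2*erfi(sqrt(2)*3^(1/4)*c/2)


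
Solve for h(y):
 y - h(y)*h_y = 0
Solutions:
 h(y) = -sqrt(C1 + y^2)
 h(y) = sqrt(C1 + y^2)


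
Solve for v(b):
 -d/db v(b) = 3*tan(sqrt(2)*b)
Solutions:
 v(b) = C1 + 3*sqrt(2)*log(cos(sqrt(2)*b))/2


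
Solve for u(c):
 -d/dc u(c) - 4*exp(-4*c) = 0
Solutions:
 u(c) = C1 + exp(-4*c)


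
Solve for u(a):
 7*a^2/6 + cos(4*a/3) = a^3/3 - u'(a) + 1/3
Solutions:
 u(a) = C1 + a^4/12 - 7*a^3/18 + a/3 - 3*sin(4*a/3)/4


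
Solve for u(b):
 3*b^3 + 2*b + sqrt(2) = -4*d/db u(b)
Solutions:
 u(b) = C1 - 3*b^4/16 - b^2/4 - sqrt(2)*b/4


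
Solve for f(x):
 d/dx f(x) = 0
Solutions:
 f(x) = C1


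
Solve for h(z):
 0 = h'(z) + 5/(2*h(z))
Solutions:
 h(z) = -sqrt(C1 - 5*z)
 h(z) = sqrt(C1 - 5*z)


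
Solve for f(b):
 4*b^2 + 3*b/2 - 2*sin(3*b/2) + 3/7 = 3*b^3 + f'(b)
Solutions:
 f(b) = C1 - 3*b^4/4 + 4*b^3/3 + 3*b^2/4 + 3*b/7 + 4*cos(3*b/2)/3


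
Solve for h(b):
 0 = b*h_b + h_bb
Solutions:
 h(b) = C1 + C2*erf(sqrt(2)*b/2)


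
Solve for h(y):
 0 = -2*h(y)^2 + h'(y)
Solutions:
 h(y) = -1/(C1 + 2*y)


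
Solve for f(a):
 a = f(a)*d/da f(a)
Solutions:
 f(a) = -sqrt(C1 + a^2)
 f(a) = sqrt(C1 + a^2)


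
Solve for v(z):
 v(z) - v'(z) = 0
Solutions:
 v(z) = C1*exp(z)


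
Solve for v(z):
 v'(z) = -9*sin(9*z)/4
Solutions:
 v(z) = C1 + cos(9*z)/4


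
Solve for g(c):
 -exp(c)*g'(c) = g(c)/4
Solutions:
 g(c) = C1*exp(exp(-c)/4)


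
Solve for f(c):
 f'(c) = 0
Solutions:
 f(c) = C1


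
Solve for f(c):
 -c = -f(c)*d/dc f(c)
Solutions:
 f(c) = -sqrt(C1 + c^2)
 f(c) = sqrt(C1 + c^2)


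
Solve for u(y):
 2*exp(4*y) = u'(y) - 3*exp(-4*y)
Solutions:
 u(y) = C1 + exp(4*y)/2 - 3*exp(-4*y)/4


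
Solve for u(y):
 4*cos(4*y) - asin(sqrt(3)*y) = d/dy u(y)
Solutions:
 u(y) = C1 - y*asin(sqrt(3)*y) - sqrt(3)*sqrt(1 - 3*y^2)/3 + sin(4*y)


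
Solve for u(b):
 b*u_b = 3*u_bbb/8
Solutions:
 u(b) = C1 + Integral(C2*airyai(2*3^(2/3)*b/3) + C3*airybi(2*3^(2/3)*b/3), b)


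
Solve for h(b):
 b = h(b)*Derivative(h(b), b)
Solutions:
 h(b) = -sqrt(C1 + b^2)
 h(b) = sqrt(C1 + b^2)


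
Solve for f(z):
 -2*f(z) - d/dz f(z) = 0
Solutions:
 f(z) = C1*exp(-2*z)


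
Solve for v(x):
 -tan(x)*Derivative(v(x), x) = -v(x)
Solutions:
 v(x) = C1*sin(x)


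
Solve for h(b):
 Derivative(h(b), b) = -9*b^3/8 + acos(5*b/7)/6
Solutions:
 h(b) = C1 - 9*b^4/32 + b*acos(5*b/7)/6 - sqrt(49 - 25*b^2)/30


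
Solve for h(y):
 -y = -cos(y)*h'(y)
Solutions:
 h(y) = C1 + Integral(y/cos(y), y)


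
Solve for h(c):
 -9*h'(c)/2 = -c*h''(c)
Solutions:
 h(c) = C1 + C2*c^(11/2)


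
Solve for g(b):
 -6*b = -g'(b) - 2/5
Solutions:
 g(b) = C1 + 3*b^2 - 2*b/5


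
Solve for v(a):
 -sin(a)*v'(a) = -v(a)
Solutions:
 v(a) = C1*sqrt(cos(a) - 1)/sqrt(cos(a) + 1)


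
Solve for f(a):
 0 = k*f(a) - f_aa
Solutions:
 f(a) = C1*exp(-a*sqrt(k)) + C2*exp(a*sqrt(k))


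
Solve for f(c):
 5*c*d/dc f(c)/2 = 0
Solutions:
 f(c) = C1


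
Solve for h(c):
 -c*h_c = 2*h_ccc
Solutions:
 h(c) = C1 + Integral(C2*airyai(-2^(2/3)*c/2) + C3*airybi(-2^(2/3)*c/2), c)


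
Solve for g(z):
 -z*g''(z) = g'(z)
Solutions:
 g(z) = C1 + C2*log(z)


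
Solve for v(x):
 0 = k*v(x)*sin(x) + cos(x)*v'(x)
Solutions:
 v(x) = C1*exp(k*log(cos(x)))


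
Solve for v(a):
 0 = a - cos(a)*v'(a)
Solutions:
 v(a) = C1 + Integral(a/cos(a), a)


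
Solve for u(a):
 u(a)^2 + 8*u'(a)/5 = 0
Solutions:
 u(a) = 8/(C1 + 5*a)


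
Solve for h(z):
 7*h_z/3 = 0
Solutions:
 h(z) = C1


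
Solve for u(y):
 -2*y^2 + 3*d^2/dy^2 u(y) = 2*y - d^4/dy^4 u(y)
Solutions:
 u(y) = C1 + C2*y + C3*sin(sqrt(3)*y) + C4*cos(sqrt(3)*y) + y^4/18 + y^3/9 - 2*y^2/9


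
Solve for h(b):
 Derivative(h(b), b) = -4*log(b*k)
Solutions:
 h(b) = C1 - 4*b*log(b*k) + 4*b


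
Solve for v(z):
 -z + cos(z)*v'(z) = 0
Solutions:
 v(z) = C1 + Integral(z/cos(z), z)


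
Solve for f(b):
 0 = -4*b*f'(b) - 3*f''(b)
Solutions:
 f(b) = C1 + C2*erf(sqrt(6)*b/3)


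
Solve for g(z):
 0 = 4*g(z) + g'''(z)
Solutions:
 g(z) = C3*exp(-2^(2/3)*z) + (C1*sin(2^(2/3)*sqrt(3)*z/2) + C2*cos(2^(2/3)*sqrt(3)*z/2))*exp(2^(2/3)*z/2)


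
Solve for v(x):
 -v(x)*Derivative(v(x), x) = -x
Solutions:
 v(x) = -sqrt(C1 + x^2)
 v(x) = sqrt(C1 + x^2)


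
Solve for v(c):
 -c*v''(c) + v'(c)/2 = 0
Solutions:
 v(c) = C1 + C2*c^(3/2)


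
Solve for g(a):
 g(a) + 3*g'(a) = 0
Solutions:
 g(a) = C1*exp(-a/3)


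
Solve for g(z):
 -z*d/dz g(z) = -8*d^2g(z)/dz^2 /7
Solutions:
 g(z) = C1 + C2*erfi(sqrt(7)*z/4)


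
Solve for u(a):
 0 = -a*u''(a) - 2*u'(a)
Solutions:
 u(a) = C1 + C2/a


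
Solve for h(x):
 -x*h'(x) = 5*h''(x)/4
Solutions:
 h(x) = C1 + C2*erf(sqrt(10)*x/5)


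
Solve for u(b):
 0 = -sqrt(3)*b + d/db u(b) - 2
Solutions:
 u(b) = C1 + sqrt(3)*b^2/2 + 2*b


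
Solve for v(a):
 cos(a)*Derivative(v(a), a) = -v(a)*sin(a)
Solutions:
 v(a) = C1*cos(a)


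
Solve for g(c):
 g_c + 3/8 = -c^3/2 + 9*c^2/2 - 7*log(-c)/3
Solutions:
 g(c) = C1 - c^4/8 + 3*c^3/2 - 7*c*log(-c)/3 + 47*c/24


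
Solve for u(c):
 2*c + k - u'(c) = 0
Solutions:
 u(c) = C1 + c^2 + c*k


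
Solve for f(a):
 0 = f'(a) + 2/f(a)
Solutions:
 f(a) = -sqrt(C1 - 4*a)
 f(a) = sqrt(C1 - 4*a)


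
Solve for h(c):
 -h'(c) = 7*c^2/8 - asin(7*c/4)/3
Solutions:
 h(c) = C1 - 7*c^3/24 + c*asin(7*c/4)/3 + sqrt(16 - 49*c^2)/21


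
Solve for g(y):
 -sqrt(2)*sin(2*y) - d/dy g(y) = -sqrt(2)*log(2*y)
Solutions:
 g(y) = C1 + sqrt(2)*y*(log(y) - 1) + sqrt(2)*y*log(2) + sqrt(2)*cos(2*y)/2


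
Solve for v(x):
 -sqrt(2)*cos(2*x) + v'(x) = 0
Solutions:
 v(x) = C1 + sqrt(2)*sin(2*x)/2


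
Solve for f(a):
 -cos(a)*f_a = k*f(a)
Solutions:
 f(a) = C1*exp(k*(log(sin(a) - 1) - log(sin(a) + 1))/2)


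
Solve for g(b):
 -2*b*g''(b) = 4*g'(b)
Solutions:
 g(b) = C1 + C2/b


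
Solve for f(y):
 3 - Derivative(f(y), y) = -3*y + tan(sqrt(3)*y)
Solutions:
 f(y) = C1 + 3*y^2/2 + 3*y + sqrt(3)*log(cos(sqrt(3)*y))/3


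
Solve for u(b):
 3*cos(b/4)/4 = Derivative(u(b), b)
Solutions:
 u(b) = C1 + 3*sin(b/4)


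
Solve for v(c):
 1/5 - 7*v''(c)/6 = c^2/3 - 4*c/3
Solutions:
 v(c) = C1 + C2*c - c^4/42 + 4*c^3/21 + 3*c^2/35


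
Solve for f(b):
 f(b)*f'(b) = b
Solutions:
 f(b) = -sqrt(C1 + b^2)
 f(b) = sqrt(C1 + b^2)


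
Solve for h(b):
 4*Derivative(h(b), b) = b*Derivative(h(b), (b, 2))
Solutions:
 h(b) = C1 + C2*b^5


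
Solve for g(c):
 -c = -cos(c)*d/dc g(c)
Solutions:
 g(c) = C1 + Integral(c/cos(c), c)


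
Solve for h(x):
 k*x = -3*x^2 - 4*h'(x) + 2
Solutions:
 h(x) = C1 - k*x^2/8 - x^3/4 + x/2


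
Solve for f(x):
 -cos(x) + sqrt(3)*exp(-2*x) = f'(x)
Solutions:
 f(x) = C1 - sin(x) - sqrt(3)*exp(-2*x)/2


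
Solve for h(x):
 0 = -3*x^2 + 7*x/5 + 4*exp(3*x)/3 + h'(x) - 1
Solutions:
 h(x) = C1 + x^3 - 7*x^2/10 + x - 4*exp(3*x)/9


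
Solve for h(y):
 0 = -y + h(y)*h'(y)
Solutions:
 h(y) = -sqrt(C1 + y^2)
 h(y) = sqrt(C1 + y^2)


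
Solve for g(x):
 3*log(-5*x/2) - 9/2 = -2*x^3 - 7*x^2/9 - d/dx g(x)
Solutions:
 g(x) = C1 - x^4/2 - 7*x^3/27 - 3*x*log(-x) + x*(-3*log(5) + 3*log(2) + 15/2)


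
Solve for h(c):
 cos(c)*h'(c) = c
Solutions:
 h(c) = C1 + Integral(c/cos(c), c)


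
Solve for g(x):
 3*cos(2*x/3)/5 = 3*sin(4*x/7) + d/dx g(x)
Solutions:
 g(x) = C1 + 9*sin(2*x/3)/10 + 21*cos(4*x/7)/4


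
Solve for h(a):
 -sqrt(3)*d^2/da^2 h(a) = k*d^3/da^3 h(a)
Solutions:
 h(a) = C1 + C2*a + C3*exp(-sqrt(3)*a/k)


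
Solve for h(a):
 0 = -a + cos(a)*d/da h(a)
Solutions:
 h(a) = C1 + Integral(a/cos(a), a)


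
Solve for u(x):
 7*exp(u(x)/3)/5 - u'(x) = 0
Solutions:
 u(x) = 3*log(-1/(C1 + 7*x)) + 3*log(15)


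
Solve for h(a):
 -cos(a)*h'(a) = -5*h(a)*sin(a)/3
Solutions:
 h(a) = C1/cos(a)^(5/3)


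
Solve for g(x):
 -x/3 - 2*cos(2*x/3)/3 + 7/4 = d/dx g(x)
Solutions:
 g(x) = C1 - x^2/6 + 7*x/4 - sin(2*x/3)


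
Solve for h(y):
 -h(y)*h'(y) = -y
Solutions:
 h(y) = -sqrt(C1 + y^2)
 h(y) = sqrt(C1 + y^2)


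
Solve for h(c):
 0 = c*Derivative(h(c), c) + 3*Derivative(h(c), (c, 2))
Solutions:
 h(c) = C1 + C2*erf(sqrt(6)*c/6)


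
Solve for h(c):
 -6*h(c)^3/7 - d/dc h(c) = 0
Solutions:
 h(c) = -sqrt(14)*sqrt(-1/(C1 - 6*c))/2
 h(c) = sqrt(14)*sqrt(-1/(C1 - 6*c))/2


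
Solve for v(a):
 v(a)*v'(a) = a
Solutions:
 v(a) = -sqrt(C1 + a^2)
 v(a) = sqrt(C1 + a^2)


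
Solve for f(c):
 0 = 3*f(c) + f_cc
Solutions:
 f(c) = C1*sin(sqrt(3)*c) + C2*cos(sqrt(3)*c)


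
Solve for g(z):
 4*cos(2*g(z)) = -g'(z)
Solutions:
 g(z) = -asin((C1 + exp(16*z))/(C1 - exp(16*z)))/2 + pi/2
 g(z) = asin((C1 + exp(16*z))/(C1 - exp(16*z)))/2


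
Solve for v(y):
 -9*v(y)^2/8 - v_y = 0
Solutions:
 v(y) = 8/(C1 + 9*y)


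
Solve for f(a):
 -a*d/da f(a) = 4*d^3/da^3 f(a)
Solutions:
 f(a) = C1 + Integral(C2*airyai(-2^(1/3)*a/2) + C3*airybi(-2^(1/3)*a/2), a)


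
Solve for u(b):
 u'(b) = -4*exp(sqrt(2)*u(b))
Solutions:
 u(b) = sqrt(2)*(2*log(1/(C1 + 4*b)) - log(2))/4


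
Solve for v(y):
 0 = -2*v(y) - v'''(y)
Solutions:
 v(y) = C3*exp(-2^(1/3)*y) + (C1*sin(2^(1/3)*sqrt(3)*y/2) + C2*cos(2^(1/3)*sqrt(3)*y/2))*exp(2^(1/3)*y/2)


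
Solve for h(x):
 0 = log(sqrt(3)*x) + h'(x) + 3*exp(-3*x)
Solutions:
 h(x) = C1 - x*log(x) + x*(1 - log(3)/2) + exp(-3*x)


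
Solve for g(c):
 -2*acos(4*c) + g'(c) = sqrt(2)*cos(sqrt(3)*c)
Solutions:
 g(c) = C1 + 2*c*acos(4*c) - sqrt(1 - 16*c^2)/2 + sqrt(6)*sin(sqrt(3)*c)/3


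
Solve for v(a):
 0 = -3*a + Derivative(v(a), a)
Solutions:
 v(a) = C1 + 3*a^2/2


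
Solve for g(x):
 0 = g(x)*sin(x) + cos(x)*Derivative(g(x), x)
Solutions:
 g(x) = C1*cos(x)


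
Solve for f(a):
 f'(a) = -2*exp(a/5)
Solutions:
 f(a) = C1 - 10*exp(a/5)


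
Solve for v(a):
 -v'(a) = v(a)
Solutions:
 v(a) = C1*exp(-a)


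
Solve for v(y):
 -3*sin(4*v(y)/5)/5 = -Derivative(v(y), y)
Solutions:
 -3*y/5 + 5*log(cos(4*v(y)/5) - 1)/8 - 5*log(cos(4*v(y)/5) + 1)/8 = C1


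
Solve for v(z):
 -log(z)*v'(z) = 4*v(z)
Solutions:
 v(z) = C1*exp(-4*li(z))


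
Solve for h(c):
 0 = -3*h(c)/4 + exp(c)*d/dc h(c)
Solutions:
 h(c) = C1*exp(-3*exp(-c)/4)


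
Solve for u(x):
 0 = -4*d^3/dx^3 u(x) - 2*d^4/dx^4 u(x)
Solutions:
 u(x) = C1 + C2*x + C3*x^2 + C4*exp(-2*x)


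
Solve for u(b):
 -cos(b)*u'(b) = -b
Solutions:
 u(b) = C1 + Integral(b/cos(b), b)


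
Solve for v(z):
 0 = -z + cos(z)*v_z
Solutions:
 v(z) = C1 + Integral(z/cos(z), z)


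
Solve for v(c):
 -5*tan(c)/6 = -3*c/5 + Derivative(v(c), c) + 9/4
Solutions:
 v(c) = C1 + 3*c^2/10 - 9*c/4 + 5*log(cos(c))/6
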